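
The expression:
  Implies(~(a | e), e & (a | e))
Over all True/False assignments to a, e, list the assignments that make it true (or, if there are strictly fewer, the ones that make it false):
is false only for:
  a=False, e=False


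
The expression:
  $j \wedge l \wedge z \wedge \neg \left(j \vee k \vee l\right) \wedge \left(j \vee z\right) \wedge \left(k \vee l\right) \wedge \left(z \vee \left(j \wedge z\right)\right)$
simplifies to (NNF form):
$\text{False}$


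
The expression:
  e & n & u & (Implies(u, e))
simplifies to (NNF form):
e & n & u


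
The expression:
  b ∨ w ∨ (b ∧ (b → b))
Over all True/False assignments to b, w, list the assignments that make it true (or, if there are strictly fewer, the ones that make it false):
is false only for:
  b=False, w=False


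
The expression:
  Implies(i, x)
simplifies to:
x | ~i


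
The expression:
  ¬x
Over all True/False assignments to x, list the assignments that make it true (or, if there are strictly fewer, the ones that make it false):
is true only for:
  x=False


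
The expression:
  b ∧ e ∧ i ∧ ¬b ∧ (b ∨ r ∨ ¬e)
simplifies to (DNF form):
False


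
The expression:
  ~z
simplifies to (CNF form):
~z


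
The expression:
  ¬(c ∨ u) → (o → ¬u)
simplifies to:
True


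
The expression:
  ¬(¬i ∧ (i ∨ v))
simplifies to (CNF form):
i ∨ ¬v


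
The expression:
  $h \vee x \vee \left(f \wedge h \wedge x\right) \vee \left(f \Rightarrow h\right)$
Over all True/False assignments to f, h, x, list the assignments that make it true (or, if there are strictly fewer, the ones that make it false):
is false only for:
  f=True, h=False, x=False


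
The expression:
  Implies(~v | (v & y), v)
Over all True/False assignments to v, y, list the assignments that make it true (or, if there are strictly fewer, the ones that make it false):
is true only for:
  v=True, y=False;
  v=True, y=True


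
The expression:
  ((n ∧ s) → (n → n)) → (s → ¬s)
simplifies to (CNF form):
¬s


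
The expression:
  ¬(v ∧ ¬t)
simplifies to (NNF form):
t ∨ ¬v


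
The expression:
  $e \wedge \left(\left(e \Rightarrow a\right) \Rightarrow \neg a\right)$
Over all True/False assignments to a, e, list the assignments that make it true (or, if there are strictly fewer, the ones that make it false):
is true only for:
  a=False, e=True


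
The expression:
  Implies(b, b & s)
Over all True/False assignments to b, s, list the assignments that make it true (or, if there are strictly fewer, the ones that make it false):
is false only for:
  b=True, s=False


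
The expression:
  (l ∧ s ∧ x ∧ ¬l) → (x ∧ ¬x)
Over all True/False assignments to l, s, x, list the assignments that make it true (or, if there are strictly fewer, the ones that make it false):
is always true.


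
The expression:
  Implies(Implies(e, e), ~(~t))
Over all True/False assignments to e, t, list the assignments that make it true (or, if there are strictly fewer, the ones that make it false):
is true only for:
  e=False, t=True;
  e=True, t=True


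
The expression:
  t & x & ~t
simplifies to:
False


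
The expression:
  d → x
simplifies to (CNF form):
x ∨ ¬d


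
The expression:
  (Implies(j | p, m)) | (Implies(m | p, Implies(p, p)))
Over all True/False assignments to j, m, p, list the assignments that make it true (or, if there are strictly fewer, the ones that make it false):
is always true.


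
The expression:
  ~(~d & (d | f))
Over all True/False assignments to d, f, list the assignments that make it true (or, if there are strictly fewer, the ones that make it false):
is false only for:
  d=False, f=True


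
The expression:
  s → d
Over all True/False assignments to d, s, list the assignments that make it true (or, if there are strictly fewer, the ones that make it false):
is false only for:
  d=False, s=True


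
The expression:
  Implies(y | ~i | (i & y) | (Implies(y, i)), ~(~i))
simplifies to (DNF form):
i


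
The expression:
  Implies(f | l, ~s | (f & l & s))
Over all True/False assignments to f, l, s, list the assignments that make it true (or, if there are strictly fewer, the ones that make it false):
is false only for:
  f=False, l=True, s=True;
  f=True, l=False, s=True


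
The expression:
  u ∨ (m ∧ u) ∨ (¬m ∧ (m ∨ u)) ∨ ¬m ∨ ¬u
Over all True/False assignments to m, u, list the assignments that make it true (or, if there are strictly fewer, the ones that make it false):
is always true.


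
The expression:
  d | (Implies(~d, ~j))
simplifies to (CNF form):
d | ~j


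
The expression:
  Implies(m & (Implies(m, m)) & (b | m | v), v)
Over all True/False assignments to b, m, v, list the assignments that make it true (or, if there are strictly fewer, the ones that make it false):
is false only for:
  b=False, m=True, v=False;
  b=True, m=True, v=False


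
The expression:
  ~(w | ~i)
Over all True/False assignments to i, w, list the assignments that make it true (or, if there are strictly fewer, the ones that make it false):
is true only for:
  i=True, w=False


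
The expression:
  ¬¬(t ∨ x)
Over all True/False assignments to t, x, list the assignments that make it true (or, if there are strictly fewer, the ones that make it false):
is false only for:
  t=False, x=False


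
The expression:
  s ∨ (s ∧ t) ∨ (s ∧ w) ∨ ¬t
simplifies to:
s ∨ ¬t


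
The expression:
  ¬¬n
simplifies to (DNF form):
n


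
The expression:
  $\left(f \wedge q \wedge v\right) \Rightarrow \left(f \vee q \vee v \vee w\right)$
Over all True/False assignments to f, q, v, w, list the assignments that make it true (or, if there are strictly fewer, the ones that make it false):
is always true.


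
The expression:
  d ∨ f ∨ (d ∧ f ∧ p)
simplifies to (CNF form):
d ∨ f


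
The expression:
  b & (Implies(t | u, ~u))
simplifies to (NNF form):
b & ~u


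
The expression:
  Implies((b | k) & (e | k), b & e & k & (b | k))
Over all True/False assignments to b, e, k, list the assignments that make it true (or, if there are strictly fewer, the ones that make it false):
is true only for:
  b=False, e=False, k=False;
  b=False, e=True, k=False;
  b=True, e=False, k=False;
  b=True, e=True, k=True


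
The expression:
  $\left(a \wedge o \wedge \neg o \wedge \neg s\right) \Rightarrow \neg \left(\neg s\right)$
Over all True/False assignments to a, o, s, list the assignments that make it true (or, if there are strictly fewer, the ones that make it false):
is always true.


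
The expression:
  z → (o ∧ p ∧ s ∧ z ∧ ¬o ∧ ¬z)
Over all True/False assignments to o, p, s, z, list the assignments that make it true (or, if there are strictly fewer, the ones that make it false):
is true only for:
  o=False, p=False, s=False, z=False;
  o=False, p=False, s=True, z=False;
  o=False, p=True, s=False, z=False;
  o=False, p=True, s=True, z=False;
  o=True, p=False, s=False, z=False;
  o=True, p=False, s=True, z=False;
  o=True, p=True, s=False, z=False;
  o=True, p=True, s=True, z=False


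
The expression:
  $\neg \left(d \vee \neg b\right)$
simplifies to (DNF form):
$b \wedge \neg d$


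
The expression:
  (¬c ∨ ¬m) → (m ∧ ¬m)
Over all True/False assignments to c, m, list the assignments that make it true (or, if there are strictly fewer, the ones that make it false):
is true only for:
  c=True, m=True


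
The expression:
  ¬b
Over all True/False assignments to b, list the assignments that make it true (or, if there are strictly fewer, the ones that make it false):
is true only for:
  b=False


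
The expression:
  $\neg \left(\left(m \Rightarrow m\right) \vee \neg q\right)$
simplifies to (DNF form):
$\text{False}$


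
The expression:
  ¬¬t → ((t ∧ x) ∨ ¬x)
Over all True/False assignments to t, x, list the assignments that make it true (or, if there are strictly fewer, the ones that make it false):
is always true.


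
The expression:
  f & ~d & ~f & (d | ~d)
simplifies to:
False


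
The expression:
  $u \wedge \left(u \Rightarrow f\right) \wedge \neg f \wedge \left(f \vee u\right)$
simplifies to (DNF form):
$\text{False}$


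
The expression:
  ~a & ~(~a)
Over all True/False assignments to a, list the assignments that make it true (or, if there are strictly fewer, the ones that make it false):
is never true.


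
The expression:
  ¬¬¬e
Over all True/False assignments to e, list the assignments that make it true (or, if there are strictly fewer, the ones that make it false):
is true only for:
  e=False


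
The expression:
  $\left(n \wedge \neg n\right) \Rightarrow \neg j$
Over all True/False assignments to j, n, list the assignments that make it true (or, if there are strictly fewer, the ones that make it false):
is always true.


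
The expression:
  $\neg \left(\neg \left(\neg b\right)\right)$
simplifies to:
$\neg b$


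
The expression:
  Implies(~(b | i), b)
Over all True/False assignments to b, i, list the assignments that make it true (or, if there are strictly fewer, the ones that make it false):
is false only for:
  b=False, i=False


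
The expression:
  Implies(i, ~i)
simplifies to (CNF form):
~i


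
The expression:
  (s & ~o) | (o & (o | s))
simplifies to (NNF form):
o | s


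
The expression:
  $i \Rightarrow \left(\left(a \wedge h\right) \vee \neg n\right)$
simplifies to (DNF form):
$\left(a \wedge h\right) \vee \neg i \vee \neg n$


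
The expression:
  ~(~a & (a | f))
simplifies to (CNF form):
a | ~f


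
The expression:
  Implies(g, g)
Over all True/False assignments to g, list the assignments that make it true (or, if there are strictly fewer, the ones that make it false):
is always true.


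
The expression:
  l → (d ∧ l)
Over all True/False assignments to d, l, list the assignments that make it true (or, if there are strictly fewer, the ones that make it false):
is false only for:
  d=False, l=True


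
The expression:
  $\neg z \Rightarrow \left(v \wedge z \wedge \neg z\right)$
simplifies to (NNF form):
$z$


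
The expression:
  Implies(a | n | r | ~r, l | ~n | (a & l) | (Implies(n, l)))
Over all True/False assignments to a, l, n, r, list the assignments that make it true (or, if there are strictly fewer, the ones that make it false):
is false only for:
  a=False, l=False, n=True, r=False;
  a=False, l=False, n=True, r=True;
  a=True, l=False, n=True, r=False;
  a=True, l=False, n=True, r=True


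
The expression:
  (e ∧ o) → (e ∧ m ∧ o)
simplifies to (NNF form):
m ∨ ¬e ∨ ¬o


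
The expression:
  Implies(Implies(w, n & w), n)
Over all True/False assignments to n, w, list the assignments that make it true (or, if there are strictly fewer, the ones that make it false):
is false only for:
  n=False, w=False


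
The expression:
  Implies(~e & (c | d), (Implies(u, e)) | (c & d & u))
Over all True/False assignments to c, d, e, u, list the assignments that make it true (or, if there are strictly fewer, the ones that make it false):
is false only for:
  c=False, d=True, e=False, u=True;
  c=True, d=False, e=False, u=True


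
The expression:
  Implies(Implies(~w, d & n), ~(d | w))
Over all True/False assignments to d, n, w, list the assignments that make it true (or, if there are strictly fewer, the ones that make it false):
is true only for:
  d=False, n=False, w=False;
  d=False, n=True, w=False;
  d=True, n=False, w=False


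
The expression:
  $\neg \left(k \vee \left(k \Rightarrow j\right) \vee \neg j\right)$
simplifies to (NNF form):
$\text{False}$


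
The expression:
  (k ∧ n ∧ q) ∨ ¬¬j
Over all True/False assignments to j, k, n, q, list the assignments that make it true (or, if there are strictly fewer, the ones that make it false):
is false only for:
  j=False, k=False, n=False, q=False;
  j=False, k=False, n=False, q=True;
  j=False, k=False, n=True, q=False;
  j=False, k=False, n=True, q=True;
  j=False, k=True, n=False, q=False;
  j=False, k=True, n=False, q=True;
  j=False, k=True, n=True, q=False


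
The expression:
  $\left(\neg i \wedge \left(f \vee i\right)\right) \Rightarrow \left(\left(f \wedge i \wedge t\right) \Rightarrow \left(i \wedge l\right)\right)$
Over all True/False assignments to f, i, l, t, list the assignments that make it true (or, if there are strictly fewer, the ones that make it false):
is always true.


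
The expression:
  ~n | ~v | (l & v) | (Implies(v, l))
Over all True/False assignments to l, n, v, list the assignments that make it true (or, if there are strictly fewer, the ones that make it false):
is false only for:
  l=False, n=True, v=True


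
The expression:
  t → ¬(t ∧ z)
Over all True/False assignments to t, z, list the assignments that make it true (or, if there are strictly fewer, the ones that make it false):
is false only for:
  t=True, z=True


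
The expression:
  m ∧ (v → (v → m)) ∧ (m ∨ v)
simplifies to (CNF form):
m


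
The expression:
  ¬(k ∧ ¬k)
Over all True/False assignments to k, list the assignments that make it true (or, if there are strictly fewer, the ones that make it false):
is always true.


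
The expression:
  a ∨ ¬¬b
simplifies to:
a ∨ b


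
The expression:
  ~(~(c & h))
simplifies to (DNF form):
c & h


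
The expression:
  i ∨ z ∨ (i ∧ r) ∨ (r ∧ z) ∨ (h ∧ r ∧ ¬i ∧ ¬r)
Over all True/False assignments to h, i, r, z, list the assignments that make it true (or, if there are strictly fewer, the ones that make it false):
is false only for:
  h=False, i=False, r=False, z=False;
  h=False, i=False, r=True, z=False;
  h=True, i=False, r=False, z=False;
  h=True, i=False, r=True, z=False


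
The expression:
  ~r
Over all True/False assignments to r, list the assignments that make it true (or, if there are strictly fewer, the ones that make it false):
is true only for:
  r=False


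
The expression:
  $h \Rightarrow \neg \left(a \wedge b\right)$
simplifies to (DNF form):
$\neg a \vee \neg b \vee \neg h$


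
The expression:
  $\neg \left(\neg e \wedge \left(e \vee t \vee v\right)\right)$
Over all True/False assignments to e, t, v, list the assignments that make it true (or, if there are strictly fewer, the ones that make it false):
is false only for:
  e=False, t=False, v=True;
  e=False, t=True, v=False;
  e=False, t=True, v=True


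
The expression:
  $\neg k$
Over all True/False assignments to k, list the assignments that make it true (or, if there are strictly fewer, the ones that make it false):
is true only for:
  k=False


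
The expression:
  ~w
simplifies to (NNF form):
~w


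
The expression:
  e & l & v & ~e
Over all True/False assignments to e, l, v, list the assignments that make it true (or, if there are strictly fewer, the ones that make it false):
is never true.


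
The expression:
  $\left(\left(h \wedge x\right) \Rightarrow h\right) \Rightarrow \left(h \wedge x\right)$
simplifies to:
$h \wedge x$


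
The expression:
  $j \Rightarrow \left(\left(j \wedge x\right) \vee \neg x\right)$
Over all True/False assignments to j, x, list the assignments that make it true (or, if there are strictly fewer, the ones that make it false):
is always true.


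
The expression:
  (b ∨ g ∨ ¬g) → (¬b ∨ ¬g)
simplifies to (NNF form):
¬b ∨ ¬g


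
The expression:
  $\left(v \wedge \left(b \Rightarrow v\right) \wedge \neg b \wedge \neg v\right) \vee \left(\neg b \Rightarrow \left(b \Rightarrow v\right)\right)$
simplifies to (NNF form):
$\text{True}$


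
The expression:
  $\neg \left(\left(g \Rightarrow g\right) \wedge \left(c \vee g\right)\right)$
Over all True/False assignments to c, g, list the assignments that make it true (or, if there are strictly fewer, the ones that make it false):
is true only for:
  c=False, g=False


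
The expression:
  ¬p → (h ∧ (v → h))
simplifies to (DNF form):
h ∨ p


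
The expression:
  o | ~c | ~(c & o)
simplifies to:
True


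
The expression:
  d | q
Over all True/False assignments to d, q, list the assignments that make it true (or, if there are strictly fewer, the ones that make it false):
is false only for:
  d=False, q=False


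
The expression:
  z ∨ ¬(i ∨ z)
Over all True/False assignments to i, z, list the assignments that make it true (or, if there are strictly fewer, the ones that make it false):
is false only for:
  i=True, z=False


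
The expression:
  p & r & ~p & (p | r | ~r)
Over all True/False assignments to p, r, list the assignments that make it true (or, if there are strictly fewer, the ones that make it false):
is never true.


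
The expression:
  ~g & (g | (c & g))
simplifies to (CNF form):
False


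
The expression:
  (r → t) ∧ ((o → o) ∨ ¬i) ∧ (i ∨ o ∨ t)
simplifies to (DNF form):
t ∨ (i ∧ ¬r) ∨ (o ∧ ¬r)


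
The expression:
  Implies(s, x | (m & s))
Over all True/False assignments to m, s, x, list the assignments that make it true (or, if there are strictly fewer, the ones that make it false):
is false only for:
  m=False, s=True, x=False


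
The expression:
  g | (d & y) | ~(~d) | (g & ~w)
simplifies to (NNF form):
d | g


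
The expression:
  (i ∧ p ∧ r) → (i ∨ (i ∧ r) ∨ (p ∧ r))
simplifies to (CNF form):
True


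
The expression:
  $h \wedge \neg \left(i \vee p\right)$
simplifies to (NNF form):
$h \wedge \neg i \wedge \neg p$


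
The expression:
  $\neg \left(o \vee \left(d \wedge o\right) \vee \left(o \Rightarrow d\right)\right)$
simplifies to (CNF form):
$\text{False}$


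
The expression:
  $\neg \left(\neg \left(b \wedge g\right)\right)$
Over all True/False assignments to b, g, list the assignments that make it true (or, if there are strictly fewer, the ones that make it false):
is true only for:
  b=True, g=True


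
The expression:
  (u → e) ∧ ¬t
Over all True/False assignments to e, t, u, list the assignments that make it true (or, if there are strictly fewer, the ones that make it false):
is true only for:
  e=False, t=False, u=False;
  e=True, t=False, u=False;
  e=True, t=False, u=True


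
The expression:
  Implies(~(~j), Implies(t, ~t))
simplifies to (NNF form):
~j | ~t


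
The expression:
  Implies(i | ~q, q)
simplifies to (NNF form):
q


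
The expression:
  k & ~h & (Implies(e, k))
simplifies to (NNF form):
k & ~h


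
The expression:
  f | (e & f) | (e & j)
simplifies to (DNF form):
f | (e & j)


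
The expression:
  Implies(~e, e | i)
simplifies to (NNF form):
e | i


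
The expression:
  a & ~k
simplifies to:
a & ~k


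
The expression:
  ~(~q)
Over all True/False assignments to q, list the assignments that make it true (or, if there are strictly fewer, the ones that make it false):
is true only for:
  q=True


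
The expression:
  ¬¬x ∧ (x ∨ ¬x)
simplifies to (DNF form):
x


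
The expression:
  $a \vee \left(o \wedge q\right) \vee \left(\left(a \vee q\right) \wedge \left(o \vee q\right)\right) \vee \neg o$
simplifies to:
$a \vee q \vee \neg o$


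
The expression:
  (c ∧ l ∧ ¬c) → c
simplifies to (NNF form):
True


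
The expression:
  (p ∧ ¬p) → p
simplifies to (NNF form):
True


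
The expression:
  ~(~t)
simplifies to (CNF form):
t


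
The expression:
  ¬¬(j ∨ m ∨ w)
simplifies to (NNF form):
j ∨ m ∨ w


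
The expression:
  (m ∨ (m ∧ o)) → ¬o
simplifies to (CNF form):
¬m ∨ ¬o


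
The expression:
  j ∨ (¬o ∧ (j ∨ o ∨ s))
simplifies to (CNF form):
(j ∨ s) ∧ (j ∨ ¬o)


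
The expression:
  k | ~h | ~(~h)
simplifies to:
True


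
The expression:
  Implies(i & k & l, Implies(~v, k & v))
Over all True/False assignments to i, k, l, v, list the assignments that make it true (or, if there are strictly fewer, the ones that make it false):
is false only for:
  i=True, k=True, l=True, v=False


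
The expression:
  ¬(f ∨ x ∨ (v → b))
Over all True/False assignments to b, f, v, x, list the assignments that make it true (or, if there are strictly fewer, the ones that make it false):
is true only for:
  b=False, f=False, v=True, x=False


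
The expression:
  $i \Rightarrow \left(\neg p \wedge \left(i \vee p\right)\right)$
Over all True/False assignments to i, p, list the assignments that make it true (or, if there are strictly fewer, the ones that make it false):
is false only for:
  i=True, p=True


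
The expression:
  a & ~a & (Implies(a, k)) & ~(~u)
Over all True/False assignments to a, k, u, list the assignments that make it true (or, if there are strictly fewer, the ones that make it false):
is never true.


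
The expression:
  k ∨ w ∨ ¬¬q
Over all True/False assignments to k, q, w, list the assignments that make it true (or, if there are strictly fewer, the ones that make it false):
is false only for:
  k=False, q=False, w=False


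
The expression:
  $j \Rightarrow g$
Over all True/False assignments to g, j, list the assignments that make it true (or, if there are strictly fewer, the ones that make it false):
is false only for:
  g=False, j=True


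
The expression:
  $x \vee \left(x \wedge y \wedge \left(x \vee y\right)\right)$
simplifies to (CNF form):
$x$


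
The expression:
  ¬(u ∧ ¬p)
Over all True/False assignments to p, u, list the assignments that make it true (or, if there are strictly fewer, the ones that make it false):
is false only for:
  p=False, u=True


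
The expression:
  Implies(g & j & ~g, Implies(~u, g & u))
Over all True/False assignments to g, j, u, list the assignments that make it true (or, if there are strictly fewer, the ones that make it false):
is always true.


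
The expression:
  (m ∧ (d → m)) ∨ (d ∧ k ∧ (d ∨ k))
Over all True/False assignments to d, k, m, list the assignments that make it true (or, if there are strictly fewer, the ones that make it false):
is false only for:
  d=False, k=False, m=False;
  d=False, k=True, m=False;
  d=True, k=False, m=False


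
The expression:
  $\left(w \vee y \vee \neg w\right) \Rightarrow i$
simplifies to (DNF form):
$i$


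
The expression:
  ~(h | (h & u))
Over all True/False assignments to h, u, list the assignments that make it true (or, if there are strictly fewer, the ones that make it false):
is true only for:
  h=False, u=False;
  h=False, u=True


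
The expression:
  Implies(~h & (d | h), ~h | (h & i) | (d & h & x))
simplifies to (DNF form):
True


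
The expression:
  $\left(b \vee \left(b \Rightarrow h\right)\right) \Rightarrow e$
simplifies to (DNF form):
$e$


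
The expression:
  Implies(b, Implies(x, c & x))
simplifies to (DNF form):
c | ~b | ~x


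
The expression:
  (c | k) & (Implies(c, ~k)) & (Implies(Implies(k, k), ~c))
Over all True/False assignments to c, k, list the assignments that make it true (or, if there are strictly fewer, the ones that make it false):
is true only for:
  c=False, k=True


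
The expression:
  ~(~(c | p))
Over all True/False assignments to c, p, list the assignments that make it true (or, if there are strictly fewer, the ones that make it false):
is false only for:
  c=False, p=False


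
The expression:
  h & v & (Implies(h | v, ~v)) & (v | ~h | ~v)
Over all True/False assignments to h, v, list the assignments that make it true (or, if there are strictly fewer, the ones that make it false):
is never true.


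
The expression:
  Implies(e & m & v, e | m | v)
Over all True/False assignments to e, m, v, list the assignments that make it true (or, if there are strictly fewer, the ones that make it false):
is always true.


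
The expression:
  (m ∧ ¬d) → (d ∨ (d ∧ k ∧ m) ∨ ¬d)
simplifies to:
True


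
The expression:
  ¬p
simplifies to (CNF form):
¬p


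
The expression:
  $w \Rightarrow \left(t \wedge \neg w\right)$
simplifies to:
$\neg w$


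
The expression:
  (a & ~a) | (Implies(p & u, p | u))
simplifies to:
True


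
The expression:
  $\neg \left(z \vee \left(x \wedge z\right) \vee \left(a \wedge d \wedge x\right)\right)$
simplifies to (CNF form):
$\neg z \wedge \left(\neg a \vee \neg d \vee \neg x\right)$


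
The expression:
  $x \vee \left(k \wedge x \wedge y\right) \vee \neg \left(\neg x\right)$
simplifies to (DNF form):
$x$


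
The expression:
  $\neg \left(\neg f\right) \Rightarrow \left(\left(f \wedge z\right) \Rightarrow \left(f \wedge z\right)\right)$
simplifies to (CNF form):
$\text{True}$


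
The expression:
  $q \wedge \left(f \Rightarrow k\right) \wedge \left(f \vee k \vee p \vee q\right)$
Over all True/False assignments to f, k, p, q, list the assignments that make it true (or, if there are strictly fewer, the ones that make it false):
is true only for:
  f=False, k=False, p=False, q=True;
  f=False, k=False, p=True, q=True;
  f=False, k=True, p=False, q=True;
  f=False, k=True, p=True, q=True;
  f=True, k=True, p=False, q=True;
  f=True, k=True, p=True, q=True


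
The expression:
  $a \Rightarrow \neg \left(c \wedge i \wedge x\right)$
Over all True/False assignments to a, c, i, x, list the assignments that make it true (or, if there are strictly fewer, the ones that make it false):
is false only for:
  a=True, c=True, i=True, x=True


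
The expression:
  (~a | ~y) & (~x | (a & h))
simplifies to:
(a | ~x) & (h | ~x) & (~a | ~y)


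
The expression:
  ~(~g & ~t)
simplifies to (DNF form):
g | t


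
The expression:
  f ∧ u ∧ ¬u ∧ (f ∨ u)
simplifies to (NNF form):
False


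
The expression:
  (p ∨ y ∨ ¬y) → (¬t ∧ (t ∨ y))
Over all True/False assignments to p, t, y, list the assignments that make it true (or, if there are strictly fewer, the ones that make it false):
is true only for:
  p=False, t=False, y=True;
  p=True, t=False, y=True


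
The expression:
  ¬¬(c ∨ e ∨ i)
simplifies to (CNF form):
c ∨ e ∨ i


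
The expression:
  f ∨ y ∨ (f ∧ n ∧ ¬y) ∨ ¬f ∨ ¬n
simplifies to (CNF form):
True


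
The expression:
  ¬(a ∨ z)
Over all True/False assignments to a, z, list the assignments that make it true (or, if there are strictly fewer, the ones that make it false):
is true only for:
  a=False, z=False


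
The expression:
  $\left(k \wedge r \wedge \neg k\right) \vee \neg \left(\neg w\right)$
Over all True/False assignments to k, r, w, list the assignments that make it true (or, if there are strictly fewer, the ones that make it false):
is true only for:
  k=False, r=False, w=True;
  k=False, r=True, w=True;
  k=True, r=False, w=True;
  k=True, r=True, w=True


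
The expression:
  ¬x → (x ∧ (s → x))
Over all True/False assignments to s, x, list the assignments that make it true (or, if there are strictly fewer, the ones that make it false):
is true only for:
  s=False, x=True;
  s=True, x=True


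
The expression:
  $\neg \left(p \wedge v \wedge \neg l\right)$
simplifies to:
$l \vee \neg p \vee \neg v$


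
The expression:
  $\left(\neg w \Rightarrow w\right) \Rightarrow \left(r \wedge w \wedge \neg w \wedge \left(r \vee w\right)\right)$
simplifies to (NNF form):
$\neg w$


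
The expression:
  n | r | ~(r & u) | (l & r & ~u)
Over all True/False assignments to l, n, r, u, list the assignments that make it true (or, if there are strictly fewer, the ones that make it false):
is always true.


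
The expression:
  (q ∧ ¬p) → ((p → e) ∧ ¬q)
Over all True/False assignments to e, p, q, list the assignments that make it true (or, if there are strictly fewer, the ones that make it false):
is false only for:
  e=False, p=False, q=True;
  e=True, p=False, q=True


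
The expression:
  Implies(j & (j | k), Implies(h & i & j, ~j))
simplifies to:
~h | ~i | ~j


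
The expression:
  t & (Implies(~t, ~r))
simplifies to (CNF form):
t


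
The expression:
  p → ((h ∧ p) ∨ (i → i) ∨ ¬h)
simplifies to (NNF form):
True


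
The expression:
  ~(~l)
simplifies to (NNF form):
l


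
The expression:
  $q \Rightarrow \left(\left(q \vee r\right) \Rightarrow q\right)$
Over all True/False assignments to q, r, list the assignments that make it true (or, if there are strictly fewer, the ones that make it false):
is always true.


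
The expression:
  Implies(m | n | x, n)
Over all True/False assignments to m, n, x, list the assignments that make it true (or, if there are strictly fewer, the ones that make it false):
is false only for:
  m=False, n=False, x=True;
  m=True, n=False, x=False;
  m=True, n=False, x=True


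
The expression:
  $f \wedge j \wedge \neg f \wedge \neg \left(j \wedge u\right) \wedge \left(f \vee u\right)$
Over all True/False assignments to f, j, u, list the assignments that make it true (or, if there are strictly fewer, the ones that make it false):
is never true.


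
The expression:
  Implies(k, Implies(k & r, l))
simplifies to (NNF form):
l | ~k | ~r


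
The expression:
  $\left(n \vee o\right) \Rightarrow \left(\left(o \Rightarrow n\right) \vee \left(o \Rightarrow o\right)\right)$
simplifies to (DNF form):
$\text{True}$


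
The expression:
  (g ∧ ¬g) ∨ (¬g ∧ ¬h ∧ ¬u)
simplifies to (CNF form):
¬g ∧ ¬h ∧ ¬u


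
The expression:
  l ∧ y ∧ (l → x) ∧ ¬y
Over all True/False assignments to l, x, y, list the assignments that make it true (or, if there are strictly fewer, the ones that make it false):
is never true.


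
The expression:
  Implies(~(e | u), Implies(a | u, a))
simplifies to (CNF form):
True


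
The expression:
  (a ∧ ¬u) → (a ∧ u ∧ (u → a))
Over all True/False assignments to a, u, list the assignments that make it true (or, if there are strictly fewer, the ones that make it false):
is false only for:
  a=True, u=False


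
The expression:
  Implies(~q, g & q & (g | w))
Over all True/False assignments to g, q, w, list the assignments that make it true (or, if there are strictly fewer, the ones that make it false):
is true only for:
  g=False, q=True, w=False;
  g=False, q=True, w=True;
  g=True, q=True, w=False;
  g=True, q=True, w=True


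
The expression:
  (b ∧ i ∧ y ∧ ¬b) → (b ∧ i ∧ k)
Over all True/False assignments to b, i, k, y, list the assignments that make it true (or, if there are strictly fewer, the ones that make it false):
is always true.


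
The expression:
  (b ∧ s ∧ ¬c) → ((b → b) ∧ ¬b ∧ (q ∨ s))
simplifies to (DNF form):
c ∨ ¬b ∨ ¬s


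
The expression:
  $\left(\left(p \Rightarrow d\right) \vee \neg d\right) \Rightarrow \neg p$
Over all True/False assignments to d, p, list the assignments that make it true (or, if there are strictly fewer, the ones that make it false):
is true only for:
  d=False, p=False;
  d=True, p=False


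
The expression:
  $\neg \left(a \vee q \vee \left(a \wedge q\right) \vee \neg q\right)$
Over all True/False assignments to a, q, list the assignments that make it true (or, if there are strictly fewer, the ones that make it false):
is never true.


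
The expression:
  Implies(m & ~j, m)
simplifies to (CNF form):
True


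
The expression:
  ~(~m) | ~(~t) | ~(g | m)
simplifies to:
m | t | ~g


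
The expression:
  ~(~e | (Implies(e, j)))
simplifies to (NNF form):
e & ~j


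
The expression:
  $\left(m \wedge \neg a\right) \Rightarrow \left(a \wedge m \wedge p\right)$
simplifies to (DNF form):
$a \vee \neg m$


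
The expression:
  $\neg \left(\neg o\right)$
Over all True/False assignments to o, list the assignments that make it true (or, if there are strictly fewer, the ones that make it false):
is true only for:
  o=True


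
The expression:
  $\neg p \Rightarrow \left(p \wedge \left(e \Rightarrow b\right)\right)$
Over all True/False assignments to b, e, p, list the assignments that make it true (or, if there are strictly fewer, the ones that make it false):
is true only for:
  b=False, e=False, p=True;
  b=False, e=True, p=True;
  b=True, e=False, p=True;
  b=True, e=True, p=True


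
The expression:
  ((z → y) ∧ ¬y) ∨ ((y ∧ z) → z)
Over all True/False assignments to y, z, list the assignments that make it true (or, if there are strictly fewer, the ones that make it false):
is always true.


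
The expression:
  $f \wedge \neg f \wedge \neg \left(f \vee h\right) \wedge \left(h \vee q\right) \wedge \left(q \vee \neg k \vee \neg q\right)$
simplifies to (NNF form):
$\text{False}$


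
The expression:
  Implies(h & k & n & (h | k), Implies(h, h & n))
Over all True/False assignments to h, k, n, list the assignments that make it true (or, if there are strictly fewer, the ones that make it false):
is always true.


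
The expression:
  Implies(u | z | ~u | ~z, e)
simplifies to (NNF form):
e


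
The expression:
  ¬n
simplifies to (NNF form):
¬n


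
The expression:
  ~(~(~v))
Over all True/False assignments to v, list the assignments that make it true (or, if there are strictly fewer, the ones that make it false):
is true only for:
  v=False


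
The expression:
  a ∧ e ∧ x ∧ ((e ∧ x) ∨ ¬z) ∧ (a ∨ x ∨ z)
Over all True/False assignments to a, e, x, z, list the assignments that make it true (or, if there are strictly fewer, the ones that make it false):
is true only for:
  a=True, e=True, x=True, z=False;
  a=True, e=True, x=True, z=True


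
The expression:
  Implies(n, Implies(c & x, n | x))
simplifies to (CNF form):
True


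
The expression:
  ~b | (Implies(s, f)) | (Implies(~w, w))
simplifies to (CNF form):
f | w | ~b | ~s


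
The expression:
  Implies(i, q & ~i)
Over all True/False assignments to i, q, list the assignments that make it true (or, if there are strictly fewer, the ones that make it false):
is true only for:
  i=False, q=False;
  i=False, q=True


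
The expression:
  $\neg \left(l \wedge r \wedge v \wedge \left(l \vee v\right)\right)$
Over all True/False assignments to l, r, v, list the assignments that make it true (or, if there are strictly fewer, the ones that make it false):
is false only for:
  l=True, r=True, v=True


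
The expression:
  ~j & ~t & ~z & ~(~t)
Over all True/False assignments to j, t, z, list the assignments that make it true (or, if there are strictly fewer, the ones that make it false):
is never true.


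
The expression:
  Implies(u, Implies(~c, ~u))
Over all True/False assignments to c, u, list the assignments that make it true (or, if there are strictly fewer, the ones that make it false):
is false only for:
  c=False, u=True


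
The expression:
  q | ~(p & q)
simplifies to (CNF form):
True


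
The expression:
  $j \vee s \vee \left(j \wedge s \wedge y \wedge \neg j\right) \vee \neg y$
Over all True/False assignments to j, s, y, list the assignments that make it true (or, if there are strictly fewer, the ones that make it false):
is false only for:
  j=False, s=False, y=True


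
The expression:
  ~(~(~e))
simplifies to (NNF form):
~e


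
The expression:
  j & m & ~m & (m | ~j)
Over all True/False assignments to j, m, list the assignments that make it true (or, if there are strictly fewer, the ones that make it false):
is never true.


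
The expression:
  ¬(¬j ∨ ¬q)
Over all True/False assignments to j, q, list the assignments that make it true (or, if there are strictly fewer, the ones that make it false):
is true only for:
  j=True, q=True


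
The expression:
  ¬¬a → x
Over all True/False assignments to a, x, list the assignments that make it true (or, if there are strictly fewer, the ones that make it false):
is false only for:
  a=True, x=False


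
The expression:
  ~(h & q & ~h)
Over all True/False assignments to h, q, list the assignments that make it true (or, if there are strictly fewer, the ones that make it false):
is always true.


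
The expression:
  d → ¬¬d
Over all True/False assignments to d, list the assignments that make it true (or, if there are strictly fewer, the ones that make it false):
is always true.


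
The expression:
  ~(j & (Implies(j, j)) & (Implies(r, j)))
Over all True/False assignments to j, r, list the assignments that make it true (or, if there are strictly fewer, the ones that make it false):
is true only for:
  j=False, r=False;
  j=False, r=True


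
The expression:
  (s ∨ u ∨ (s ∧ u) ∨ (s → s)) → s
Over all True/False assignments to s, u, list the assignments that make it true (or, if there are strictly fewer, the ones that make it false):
is true only for:
  s=True, u=False;
  s=True, u=True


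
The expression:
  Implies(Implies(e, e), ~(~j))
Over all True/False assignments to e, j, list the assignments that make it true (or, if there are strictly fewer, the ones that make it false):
is true only for:
  e=False, j=True;
  e=True, j=True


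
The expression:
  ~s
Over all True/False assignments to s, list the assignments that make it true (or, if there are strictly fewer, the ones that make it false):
is true only for:
  s=False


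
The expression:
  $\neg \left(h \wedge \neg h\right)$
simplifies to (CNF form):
$\text{True}$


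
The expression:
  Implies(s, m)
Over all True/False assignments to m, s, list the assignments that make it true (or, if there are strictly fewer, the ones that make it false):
is false only for:
  m=False, s=True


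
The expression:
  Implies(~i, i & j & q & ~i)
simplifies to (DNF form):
i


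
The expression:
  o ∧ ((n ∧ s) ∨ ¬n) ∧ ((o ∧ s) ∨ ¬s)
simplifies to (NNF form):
o ∧ (s ∨ ¬n)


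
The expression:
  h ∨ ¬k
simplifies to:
h ∨ ¬k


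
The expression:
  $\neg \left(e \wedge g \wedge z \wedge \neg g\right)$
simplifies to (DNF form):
$\text{True}$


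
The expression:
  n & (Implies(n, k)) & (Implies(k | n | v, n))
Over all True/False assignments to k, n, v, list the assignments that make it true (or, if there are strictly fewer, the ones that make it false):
is true only for:
  k=True, n=True, v=False;
  k=True, n=True, v=True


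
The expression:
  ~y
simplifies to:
~y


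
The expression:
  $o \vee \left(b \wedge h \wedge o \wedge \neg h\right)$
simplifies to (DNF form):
$o$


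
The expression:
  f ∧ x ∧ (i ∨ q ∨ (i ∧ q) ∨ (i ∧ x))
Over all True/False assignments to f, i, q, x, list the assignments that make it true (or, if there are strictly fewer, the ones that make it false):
is true only for:
  f=True, i=False, q=True, x=True;
  f=True, i=True, q=False, x=True;
  f=True, i=True, q=True, x=True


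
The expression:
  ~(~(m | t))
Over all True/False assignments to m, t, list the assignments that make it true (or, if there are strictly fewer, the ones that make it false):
is false only for:
  m=False, t=False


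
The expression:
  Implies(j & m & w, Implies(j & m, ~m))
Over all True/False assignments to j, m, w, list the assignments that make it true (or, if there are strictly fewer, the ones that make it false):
is false only for:
  j=True, m=True, w=True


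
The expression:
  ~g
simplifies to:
~g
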